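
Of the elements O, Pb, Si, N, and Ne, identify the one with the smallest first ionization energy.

Pb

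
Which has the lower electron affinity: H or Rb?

Rb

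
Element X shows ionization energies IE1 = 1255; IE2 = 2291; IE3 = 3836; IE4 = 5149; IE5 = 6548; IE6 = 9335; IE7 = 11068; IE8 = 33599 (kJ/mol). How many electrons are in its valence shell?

7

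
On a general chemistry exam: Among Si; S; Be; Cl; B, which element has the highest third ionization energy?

Be

IE_3 is the cost of taking one more electron from the +2 cation: Si²⁺ still has 2 valence electrons; S²⁺ still has 4 valence electrons; Be²⁺ is the bare [He] core; Cl²⁺ still has 5 valence electrons; B²⁺ still has 1 valence electron.
Pulling an electron out of a noble-gas core costs far more than removing a remaining valence electron, so Be sits at the high end of IE_3.
Valence configurations: Si²⁺ [Ne]3s², S²⁺ [Ne]3s²3p², Cl²⁺ [Ne]3s²3p³, B²⁺ [He]2s¹.
Tabulated IE_3 (kJ/mol): Si 3232, S 3357, Be 14849, Cl 3822, B 3660.
So the third ionization energies run Si < S < B < Cl < Be.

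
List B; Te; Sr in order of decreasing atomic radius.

Sr > Te > B

B is in period 2, group 13; Sr is in period 5, group 2; Te is in period 5, group 16.
Across a period the added protons contract the valence shell; down a group each new principal shell makes the atom larger.
Neither a single period nor a single group — weigh both effects.
Te > B: period and group pull opposite ways; the down-group shift dominates (136 vs 85 pm).
Sr > Te: both are in period 5; the period trend gives Sr the larger value.
Approximate values (pm): B 85, Sr 185, Te 136.
So from largest to smallest: Sr > Te > B.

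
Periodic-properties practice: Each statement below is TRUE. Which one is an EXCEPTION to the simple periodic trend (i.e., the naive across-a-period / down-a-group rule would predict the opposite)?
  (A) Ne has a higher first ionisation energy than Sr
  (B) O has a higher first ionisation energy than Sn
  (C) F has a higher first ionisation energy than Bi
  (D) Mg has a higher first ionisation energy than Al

The general trend: first ionisation energy increases across a period and decreases down a group.
(A) Ne (period 2, group 18) vs Sr (period 5, group 2): the stated order agrees with the simple trend.
(B) O (period 2, group 16) vs Sn (period 5, group 14): the stated order agrees with the simple trend.
(C) F (period 2, group 17) vs Bi (period 6, group 15): the stated order agrees with the simple trend.
(D) Mg (period 3, group 2) vs Al (period 3, group 13): the stated order contradicts the simple trend.
The exception is (D): Al's single 3p electron is easier to remove than one from Mg's filled 3s².

(D)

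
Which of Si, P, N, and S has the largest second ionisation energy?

N

Consider each +1 ion: Si⁺ still has 3 valence electrons; P⁺ still has 4 valence electrons; N⁺ still has 4 valence electrons; S⁺ still has 5 valence electrons.
All are still removing valence electrons, so compare the +1 ions as you would atoms: IE_2 generally rises across a period (higher Z_eff) and falls down a group (larger shell), subject to the usual subshell exceptions.
Valence configurations: Si⁺ [Ne]3s²3p¹, P⁺ [Ne]3s²3p², N⁺ [He]2s²2p², S⁺ [Ne]3s²3p³.
Tabulated IE_2 (kJ/mol): Si 1577, P 1907, N 2856, S 2252.
So the second ionization energies run Si < P < S < N.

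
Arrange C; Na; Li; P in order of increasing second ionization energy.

Consider each +1 ion: C⁺ still has 3 valence electrons; Na⁺ is the bare [Ne] core; Li⁺ is the bare [He] core; P⁺ still has 4 valence electrons.
Breaking into a closed-shell core is much more expensive than removing a leftover valence electron — Na and Li have the largest IE_2 here.
Valence configurations: C⁺ [He]2s²2p¹, P⁺ [Ne]3s²3p².
Tabulated IE_2 (kJ/mol): C 2353, Na 4562, Li 7298, P 1907.
Hence IE_2: P < C < Na < Li.

P < C < Na < Li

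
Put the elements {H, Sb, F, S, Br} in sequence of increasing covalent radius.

Across a period the added protons contract the valence shell; down a group each new principal shell makes the atom larger.
Neither a single period nor a single group — weigh both effects.
F > H: the two effects oppose for this pair; the down-group effect wins (64 vs 32 pm).
S > F: both effects reinforce here, so S is clearly the larger of the two.
Br > S: the two effects oppose for this pair; the down-group effect wins (114 vs 103 pm).
Sb > Br: relative to Br, both the across-period and down-group shifts push Sb's atomic radius up.
Approximate values (pm): H 32, F 64, S 103, Br 114, Sb 140.
So from smallest to largest: H < F < S < Br < Sb.

H < F < S < Br < Sb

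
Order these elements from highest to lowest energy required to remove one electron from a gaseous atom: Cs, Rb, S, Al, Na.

S, Al, Na, Rb, Cs

Na is in period 3, group 1; Al is in period 3, group 13; S is in period 3, group 16; Rb is in period 5, group 1; Cs is in period 6, group 1.
First ionization energy rises across a period (greater Z_eff holds electrons more tightly) and falls down a group (valence electrons are farther from the nucleus).
Neither a single period nor a single group — weigh both effects.
Rb > Cs: Rb sits above Cs in group 1, so the down-group effect alone puts Rb higher.
Na > Rb: they share group 1; the group trend gives Na the larger value.
Al > Na: Al lies to the right of Na in period 3, so the across-period effect alone puts Al higher.
S > Al: both are in period 3; the period trend gives S the larger value.
Approximate values (kJ/mol): Na 496, Al 578, S 1000, Rb 403, Cs 376.
So from highest to lowest: S > Al > Na > Rb > Cs.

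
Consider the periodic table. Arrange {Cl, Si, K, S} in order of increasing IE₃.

Si, S, Cl, K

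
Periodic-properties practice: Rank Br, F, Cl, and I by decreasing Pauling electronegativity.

F > Cl > Br > I

Electronegativity increases across a period and decreases down a group, tracking effective nuclear charge and atomic size.
All are in group 17, so electronegativity increases up the group.
So from highest to lowest: F > Cl > Br > I.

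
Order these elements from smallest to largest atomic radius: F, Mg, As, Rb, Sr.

F is in period 2, group 17; Mg is in period 3, group 2; As is in period 4, group 15; Rb is in period 5, group 1; Sr is in period 5, group 2.
Moving right in a period, electrons are added to the same shell under a stronger nuclear pull, so atoms get smaller; moving down, a new shell is opened and atoms get larger.
These span different periods and groups, so the two trends combine.
As > F: both effects reinforce here, so As is clearly the larger of the two.
Mg > As: the two effects oppose for this pair; the across-period effect wins (139 vs 121 pm).
Sr > Mg: Sr sits below Mg in group 2, so the down-group effect alone puts Sr larger.
Rb > Sr: both are in period 5; the period trend gives Rb the larger value.
Approximate values (pm): F 64, Mg 139, As 121, Rb 210, Sr 185.
So from smallest to largest: F < As < Mg < Sr < Rb.

F < As < Mg < Sr < Rb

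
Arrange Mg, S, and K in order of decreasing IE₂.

IE_2 is the cost of taking one more electron from the +1 cation: Mg⁺ still has 1 valence electron; S⁺ still has 5 valence electrons; K⁺ is the bare [Ar] core.
Core electrons are held far more tightly than valence electrons, so K tops the IE_2 order.
Valence configurations: Mg⁺ [Ne]3s¹, S⁺ [Ne]3s²3p³.
Approximate IE_2 values (kJ/mol): Mg 1451, S 2252, K 3052.
Putting it together, IE_2: Mg < S < K.

K > S > Mg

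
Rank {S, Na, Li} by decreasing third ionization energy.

After 2 electrons have been removed, what remains? S²⁺ still has 4 valence electrons; Na²⁺ is already 1 electron into the core; Li²⁺ is already 1 electron into the core.
Core electrons are held far more tightly than valence electrons, so Na and Li top the IE_3 order.
Approximate IE_3 values (kJ/mol): S 3357, Na 6910, Li 11815.
Putting it together, IE_3: S < Na < Li.

Li, Na, S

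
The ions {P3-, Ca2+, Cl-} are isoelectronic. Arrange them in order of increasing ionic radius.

Ca2+ < Cl- < P3-

All of these have 18 electrons, so size is governed by nuclear charge alone: the more protons, the stronger the pull on the same electron cloud, and the smaller the ion.
Nuclear charges: Ca2+ (Z=20), Cl- (Z=17), P3- (Z=15).
Smallest to largest: Ca2+ < Cl- < P3-.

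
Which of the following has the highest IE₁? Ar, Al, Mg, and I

Ar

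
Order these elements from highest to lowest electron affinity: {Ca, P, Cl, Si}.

Adding an electron releases more energy for atoms nearer the top right (short of the noble gases).
Here both period and group differ, so the two effects have to be weighed against each other.
P > Ca: relative to Ca, both the across-period and down-group shifts push P's electron affinity up.
Si > P: this pair runs against the simple trend — see the exception note.
Cl > Si: both are in period 3; the period trend gives Cl the larger value.
Note the exception: Si has a higher electron affinity than P, contrary to the simple trend — adding an electron to P's half-filled 3p³ is unfavourable, so Si (3p²) has the more exothermic EA.
Approximate values (kJ/mol): Si 134, P 72, Cl 349, Ca 2.
So from highest to lowest: Cl > Si > P > Ca.

Cl > Si > P > Ca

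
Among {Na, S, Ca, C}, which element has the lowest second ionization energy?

Ca

Consider each +1 ion: Na⁺ is the bare [Ne] core; S⁺ still has 5 valence electrons; Ca⁺ still has 1 valence electron; C⁺ still has 3 valence electrons.
Core electrons are held far more tightly than valence electrons, so Na tops the IE_2 order.
Valence configurations: S⁺ [Ne]3s²3p³, Ca⁺ [Ar]4s¹, C⁺ [He]2s²2p¹.
Tabulated IE_2 (kJ/mol): Na 4562, S 2252, Ca 1145, C 2353.
Overall IE_2 order: Ca < S < C < Na.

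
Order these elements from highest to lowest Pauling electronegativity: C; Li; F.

Li is in period 2, group 1; C is in period 2, group 14; F is in period 2, group 17.
Smaller atoms with higher effective nuclear charge are more electronegative.
All lie in period 2, so electronegativity increases left to right.
So from highest to lowest: F > C > Li.

F > C > Li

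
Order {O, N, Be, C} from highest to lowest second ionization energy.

O > N > C > Be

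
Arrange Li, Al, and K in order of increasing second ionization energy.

Consider each +1 ion: Li⁺ is the bare [He] core; Al⁺ still has 2 valence electrons; K⁺ is the bare [Ar] core.
Pulling an electron out of a noble-gas core costs far more than removing a remaining valence electron, so K and Li sit at the high end of IE_2.
Approximate IE_2 values (kJ/mol): Li 7298, Al 1817, K 3052.
Overall IE_2 order: Al < K < Li.

Al < K < Li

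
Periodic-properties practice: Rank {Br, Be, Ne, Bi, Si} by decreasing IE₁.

Be is in period 2, group 2; Ne is in period 2, group 18; Si is in period 3, group 14; Br is in period 4, group 17; Bi is in period 6, group 15.
First ionization energy rises across a period (greater Z_eff holds electrons more tightly) and falls down a group (valence electrons are farther from the nucleus).
Here both period and group differ, so the two effects have to be weighed against each other.
Si > Bi: the two effects oppose for this pair; the down-group effect wins (786 vs 703 kJ/mol).
Be > Si: the two effects oppose for this pair; the down-group effect wins (900 vs 786 kJ/mol).
Br > Be: period and group pull opposite ways; the across-period shift dominates (1140 vs 900 kJ/mol).
Ne > Br: both effects reinforce here, so Ne is clearly the higher of the two.
Tabulated first ionization energy (kJ/mol): Be 900, Ne 2081, Si 786, Br 1140, Bi 703.
So from highest to lowest: Ne > Br > Be > Si > Bi.

Ne > Br > Be > Si > Bi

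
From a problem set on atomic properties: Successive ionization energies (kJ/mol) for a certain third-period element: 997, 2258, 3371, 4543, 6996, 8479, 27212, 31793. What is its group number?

Group 16

Look for the largest jump between consecutive ionization energies: IE7/IE6 ≈ 3.2, far larger than any earlier ratio.
That jump marks the point where a core electron is being removed. So the atom has 6 valence electrons.
A main-group element with 6 valence electrons is in group 16.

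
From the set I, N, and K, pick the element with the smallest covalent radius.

N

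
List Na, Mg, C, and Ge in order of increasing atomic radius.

C < Ge < Mg < Na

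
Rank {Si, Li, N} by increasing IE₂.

Si, N, Li

The second ionization energy removes an electron from the +1 ion. For each element: Si⁺ still has 3 valence electrons; Li⁺ is the bare [He] core; N⁺ still has 4 valence electrons.
Breaking into a closed-shell core is much more expensive than removing a leftover valence electron — Li has the largest IE_2 here.
Valence configurations: Si⁺ [Ne]3s²3p¹, N⁺ [He]2s²2p².
Tabulated IE_2 (kJ/mol): Si 1577, Li 7298, N 2856.
Hence IE_2: Si < N < Li.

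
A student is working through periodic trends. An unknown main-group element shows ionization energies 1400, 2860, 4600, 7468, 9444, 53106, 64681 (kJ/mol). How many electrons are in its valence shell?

5

Look for the largest jump between consecutive ionization energies: IE6/IE5 ≈ 5.6, far larger than any earlier ratio.
That jump marks the point where a core electron is being removed. So the atom has 5 valence electrons.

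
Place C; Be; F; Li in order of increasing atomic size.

F < C < Be < Li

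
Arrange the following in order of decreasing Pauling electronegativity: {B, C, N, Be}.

Be is in period 2, group 2; B is in period 2, group 13; C is in period 2, group 14; N is in period 2, group 15.
Electronegativity increases across a period and decreases down a group, tracking effective nuclear charge and atomic size.
All lie in period 2, so electronegativity increases left to right.
So from highest to lowest: N > C > B > Be.

N, C, B, Be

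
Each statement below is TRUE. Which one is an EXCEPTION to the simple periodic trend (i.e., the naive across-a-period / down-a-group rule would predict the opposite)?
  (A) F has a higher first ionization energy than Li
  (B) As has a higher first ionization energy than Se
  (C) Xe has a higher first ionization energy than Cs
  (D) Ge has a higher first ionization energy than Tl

(B)

The general trend: first ionization energy increases across a period and decreases down a group.
(A) F (period 2, group 17) vs Li (period 2, group 1): the stated order agrees with the simple trend.
(B) As (period 4, group 15) vs Se (period 4, group 16): the stated order contradicts the simple trend.
(C) Xe (period 5, group 18) vs Cs (period 6, group 1): the stated order agrees with the simple trend.
(D) Ge (period 4, group 14) vs Tl (period 6, group 13): the stated order agrees with the simple trend.
The exception is (B): Se (4p⁴) ionizes more easily than half-filled As (4p³).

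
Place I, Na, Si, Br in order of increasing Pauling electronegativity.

Na < Si < I < Br

Na is in period 3, group 1; Si is in period 3, group 14; Br is in period 4, group 17; I is in period 5, group 17.
Atoms toward the upper right of the periodic table pull bonding electrons most strongly.
Neither a single period nor a single group — weigh both effects.
Si > Na: Si lies to the right of Na in period 3, so the across-period effect alone puts Si higher.
I > Si: the two effects oppose for this pair; the across-period effect wins (2.66 vs 1.90).
Br > I: they share group 17; the group trend gives Br the larger value.
For reference (Pauling): Na 0.93, Si 1.90, Br 2.96, I 2.66.
So from lowest to highest: Na < Si < I < Br.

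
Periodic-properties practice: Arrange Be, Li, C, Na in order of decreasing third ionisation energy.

Be > Li > Na > C

The third ionization energy removes an electron from the +2 ion. For each element: Be²⁺ is the bare [He] core; Li²⁺ is already 1 electron into the core; C²⁺ still has 2 valence electrons; Na²⁺ is already 1 electron into the core.
Breaking into a closed-shell core is much more expensive than removing a leftover valence electron — Na, Li and Be have the largest IE_3 here.
Approximate IE_3 values (kJ/mol): Be 14849, Li 11815, C 4620, Na 6910.
So the third ionization energies run C < Na < Li < Be.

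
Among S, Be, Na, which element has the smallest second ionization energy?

Be

After 1 electron has been removed, what remains? S⁺ still has 5 valence electrons; Be⁺ still has 1 valence electron; Na⁺ is the bare [Ne] core.
Pulling an electron out of a noble-gas core costs far more than removing a remaining valence electron, so Na sits at the high end of IE_2.
Valence configurations: S⁺ [Ne]3s²3p³, Be⁺ [He]2s¹.
The numbers (kJ/mol): S 2252, Be 1757, Na 4562.
Overall IE_2 order: Be < S < Na.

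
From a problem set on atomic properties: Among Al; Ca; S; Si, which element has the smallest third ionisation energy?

Al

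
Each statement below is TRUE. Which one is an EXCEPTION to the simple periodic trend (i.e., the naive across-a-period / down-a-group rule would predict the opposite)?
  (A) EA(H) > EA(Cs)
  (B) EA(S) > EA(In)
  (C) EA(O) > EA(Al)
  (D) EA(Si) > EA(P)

(D)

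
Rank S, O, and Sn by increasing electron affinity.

Sn < O < S

O is in period 2, group 16; S is in period 3, group 16; Sn is in period 5, group 14.
Adding an electron releases more energy for atoms nearer the top right (short of the noble gases).
Here both period and group differ, so the two effects have to be weighed against each other.
O > Sn: both effects reinforce here, so O is clearly the higher of the two.
S > O: this pair runs against the simple trend — see the exception note.
Note the exception: S has a higher electron affinity than O, contrary to the simple trend — the compact 2p subshell of O repels the added electron more than S's larger 3p does.
Approximate values (kJ/mol): O 141, S 200, Sn 107.
So from lowest to highest: Sn < O < S.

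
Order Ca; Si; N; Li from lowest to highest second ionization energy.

Ca < Si < N < Li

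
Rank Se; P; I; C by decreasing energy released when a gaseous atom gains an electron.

EA tends to increase across a period and decrease down a group, though the pattern is less regular than for IE or radius.
A diagonal step moves right (one effect) and down (the opposite effect) at once.
C > P: the two effects oppose for this pair; the down-group effect wins (122 vs 72 kJ/mol).
Se > C: the two effects oppose for this pair; the across-period effect wins (195 vs 122 kJ/mol).
I > Se: the two effects oppose for this pair; the across-period effect wins (295 vs 195 kJ/mol).
Tabulated electron affinity (kJ/mol): C 122, P 72, Se 195, I 295.
So from highest to lowest: I > Se > C > P.

I > Se > C > P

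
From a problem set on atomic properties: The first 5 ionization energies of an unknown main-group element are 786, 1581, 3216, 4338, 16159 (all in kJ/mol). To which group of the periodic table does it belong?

Look for the largest jump between consecutive ionization energies: IE5/IE4 ≈ 3.7, far larger than any earlier ratio.
That jump marks the point where a core electron is being removed. So the atom has 4 valence electrons.
A main-group element with 4 valence electrons is in group 14.

Group 14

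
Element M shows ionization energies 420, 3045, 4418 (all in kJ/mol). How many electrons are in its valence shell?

1

Look for the largest jump between consecutive ionization energies: IE2/IE1 ≈ 7.2, far larger than any earlier ratio.
That jump marks the point where a core electron is being removed. So the atom has 1 valence electron.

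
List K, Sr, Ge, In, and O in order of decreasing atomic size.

K, Sr, In, Ge, O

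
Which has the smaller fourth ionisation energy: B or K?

K

IE_4 is the cost of taking one more electron from the +3 cation: B³⁺ is the bare [He] core; K³⁺ is already 2 electrons into the core.
All of these are removing an electron from a noble-gas core or deeper; the smaller core (lower principal quantum number) is held far more tightly, and within a period the higher nuclear charge binds the same core more tightly.
The numbers (kJ/mol): B 25026, K 5877.
Putting it together, IE_4: K < B.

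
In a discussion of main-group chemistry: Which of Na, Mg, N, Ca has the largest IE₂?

Na

The second ionization energy removes an electron from the +1 ion. For each element: Na⁺ is the bare [Ne] core; Mg⁺ still has 1 valence electron; N⁺ still has 4 valence electrons; Ca⁺ still has 1 valence electron.
Core electrons are held far more tightly than valence electrons, so Na tops the IE_2 order.
Valence configurations: Mg⁺ [Ne]3s¹, N⁺ [He]2s²2p², Ca⁺ [Ar]4s¹.
The numbers (kJ/mol): Na 4562, Mg 1451, N 2856, Ca 1145.
Putting it together, IE_2: Ca < Mg < N < Na.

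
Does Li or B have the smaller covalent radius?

Li is in period 2, group 1; B is in period 2, group 13.
Radius decreases left→right (rising Z_eff, same n) and increases top→bottom (higher n).
All lie in period 2, so atomic radius increases right to left.
So B has the smaller covalent radius (B < Li).

B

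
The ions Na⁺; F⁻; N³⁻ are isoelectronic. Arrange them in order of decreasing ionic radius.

All of these have 10 electrons, so size is governed by nuclear charge alone: the more protons, the stronger the pull on the same electron cloud, and the smaller the ion.
Nuclear charges: Na⁺ (Z=11), F⁻ (Z=9), N³⁻ (Z=7).
Largest to smallest: N³⁻ > F⁻ > Na⁺.

N³⁻ > F⁻ > Na⁺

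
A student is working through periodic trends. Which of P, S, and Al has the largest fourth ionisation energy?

IE_4 is the cost of taking one more electron from the +3 cation: P³⁺ still has 2 valence electrons; S³⁺ still has 3 valence electrons; Al³⁺ is the bare [Ne] core.
Core electrons are held far more tightly than valence electrons, so Al tops the IE_4 order.
Valence configurations: P³⁺ [Ne]3s², S³⁺ [Ne]3s²3p¹.
S³⁺ loses a lone 3p electron whereas P³⁺ must break into a filled 3s² pair, so IE_4(P) > IE_4(S) even though S has the higher nuclear charge.
Approximate IE_4 values (kJ/mol): P 4964, S 4556, Al 11577.
So the fourth ionization energies run S < P < Al.

Al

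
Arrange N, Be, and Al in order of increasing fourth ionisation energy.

N, Al, Be

After 3 electrons have been removed, what remains? N³⁺ still has 2 valence electrons; Be³⁺ is already 1 electron into the core; Al³⁺ is the bare [Ne] core.
Core electrons are held far more tightly than valence electrons, so Al and Be top the IE_4 order.
Tabulated IE_4 (kJ/mol): N 7475, Be 21007, Al 11577.
Putting it together, IE_4: N < Al < Be.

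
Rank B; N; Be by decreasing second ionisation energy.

The second ionization energy removes an electron from the +1 ion. For each element: B⁺ still has 2 valence electrons; N⁺ still has 4 valence electrons; Be⁺ still has 1 valence electron.
All are still removing valence electrons, so compare the +1 ions as you would atoms: IE_2 generally rises across a period (higher Z_eff) and falls down a group (larger shell), subject to the usual subshell exceptions.
Valence configurations: B⁺ [He]2s², N⁺ [He]2s²2p², Be⁺ [He]2s¹.
Tabulated IE_2 (kJ/mol): B 2427, N 2856, Be 1757.
So the second ionization energies run Be < B < N.

N > B > Be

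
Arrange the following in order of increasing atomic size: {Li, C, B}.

Li is in period 2, group 1; B is in period 2, group 13; C is in period 2, group 14.
Radius decreases left→right (rising Z_eff, same n) and increases top→bottom (higher n).
All lie in period 2, so atomic radius increases right to left.
So from smallest to largest: C < B < Li.

C < B < Li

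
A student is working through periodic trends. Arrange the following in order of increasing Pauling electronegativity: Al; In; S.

Electronegativity increases across a period and decreases down a group, tracking effective nuclear charge and atomic size.
These span different periods and groups, so the two trends combine.
In > Al: this pair runs against the simple trend — see the exception note.
S > In: relative to In, both the across-period and down-group shifts push S's electronegativity up.
Note the exception: In has a higher electronegativity than Al, contrary to the simple trend — poor shielding by filled d (and f) subshells raises the heavier element's effective nuclear charge more than the simple down-group trend predicts.
For reference (Pauling): Al 1.61, S 2.58, In 1.78.
So from lowest to highest: Al < In < S.

Al, In, S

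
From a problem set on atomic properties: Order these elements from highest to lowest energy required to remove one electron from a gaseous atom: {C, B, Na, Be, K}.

Across a period the outer electron is held more tightly (higher IE₁); down a group it sits in a higher shell, more shielded, and comes off more easily.
Neither a single period nor a single group — weigh both effects.
Na > K: Na sits above K in group 1, so the down-group effect alone puts Na higher.
B > Na: both effects reinforce here, so B is clearly the higher of the two.
Be > B: this pair runs against the simple trend — see the exception note.
C > Be: both are in period 2; the period trend gives C the larger value.
Note the exception: Be has a higher first ionization energy than B, contrary to the simple trend — removing B's lone 2p electron is easier than breaking Be's filled 2s².
For reference (kJ/mol): Be 900, B 801, C 1086, Na 496, K 419.
So from highest to lowest: C > Be > B > Na > K.

C > Be > B > Na > K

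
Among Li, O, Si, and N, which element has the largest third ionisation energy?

Li

IE_3 is the cost of taking one more electron from the +2 cation: Li²⁺ is already 1 electron into the core; O²⁺ still has 4 valence electrons; Si²⁺ still has 2 valence electrons; N²⁺ still has 3 valence electrons.
Pulling an electron out of a noble-gas core costs far more than removing a remaining valence electron, so Li sits at the high end of IE_3.
Valence configurations: O²⁺ [He]2s²2p², Si²⁺ [Ne]3s², N²⁺ [He]2s²2p¹.
Approximate IE_3 values (kJ/mol): Li 11815, O 5300, Si 3232, N 4578.
So the third ionization energies run Si < N < O < Li.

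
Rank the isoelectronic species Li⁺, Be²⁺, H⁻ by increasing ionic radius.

Be²⁺, Li⁺, H⁻

All of these have 2 electrons, so size is governed by nuclear charge alone: the more protons, the stronger the pull on the same electron cloud, and the smaller the ion.
Nuclear charges: Be²⁺ (Z=4), Li⁺ (Z=3), H⁻ (Z=1).
Smallest to largest: Be²⁺ < Li⁺ < H⁻.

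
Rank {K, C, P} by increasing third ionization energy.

IE_3 is the cost of taking one more electron from the +2 cation: K²⁺ is already 1 electron into the core; C²⁺ still has 2 valence electrons; P²⁺ still has 3 valence electrons.
Usually core removal costs more than valence removal, but here the competition is close: a tightly held n=2 valence electron can cost more to remove than an n=3 core electron, so the actual values have to decide it.
Valence configurations: C²⁺ [He]2s², P²⁺ [Ne]3s²3p¹.
Tabulated IE_3 (kJ/mol): K 4420, C 4620, P 2914.
Overall IE_3 order: P < K < C.

P, K, C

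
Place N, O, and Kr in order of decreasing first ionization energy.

N is in period 2, group 15; O is in period 2, group 16; Kr is in period 4, group 18.
First ionization energy rises across a period (greater Z_eff holds electrons more tightly) and falls down a group (valence electrons are farther from the nucleus).
Neither a single period nor a single group — weigh both effects.
Kr > O: period and group pull opposite ways; the across-period shift dominates (1351 vs 1314 kJ/mol).
N > Kr: the two effects oppose for this pair; the down-group effect wins (1402 vs 1351 kJ/mol).
Note the exception: N has a higher first ionization energy than O, contrary to the simple trend — pairing an electron in O's 2p⁴ costs repulsion energy, so O ionizes more easily than half-filled N (2p³).
Tabulated first ionization energy (kJ/mol): N 1402, O 1314, Kr 1351.
So from highest to lowest: N > Kr > O.

N > Kr > O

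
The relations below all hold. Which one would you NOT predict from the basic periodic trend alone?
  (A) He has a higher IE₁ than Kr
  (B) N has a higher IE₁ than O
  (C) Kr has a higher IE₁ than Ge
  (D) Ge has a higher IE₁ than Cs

(B)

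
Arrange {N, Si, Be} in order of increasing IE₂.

Si, Be, N

Consider each +1 ion: N⁺ still has 4 valence electrons; Si⁺ still has 3 valence electrons; Be⁺ still has 1 valence electron.
All are still removing valence electrons, so compare the +1 ions as you would atoms: IE_2 generally rises across a period (higher Z_eff) and falls down a group (larger shell), subject to the usual subshell exceptions.
Valence configurations: N⁺ [He]2s²2p², Si⁺ [Ne]3s²3p¹, Be⁺ [He]2s¹.
Approximate IE_2 values (kJ/mol): N 2856, Si 1577, Be 1757.
Overall IE_2 order: Si < Be < N.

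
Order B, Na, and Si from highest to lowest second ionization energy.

Na > B > Si

IE_2 is the cost of taking one more electron from the +1 cation: B⁺ still has 2 valence electrons; Na⁺ is the bare [Ne] core; Si⁺ still has 3 valence electrons.
Breaking into a closed-shell core is much more expensive than removing a leftover valence electron — Na has the largest IE_2 here.
Valence configurations: B⁺ [He]2s², Si⁺ [Ne]3s²3p¹.
Tabulated IE_2 (kJ/mol): B 2427, Na 4562, Si 1577.
Putting it together, IE_2: Si < B < Na.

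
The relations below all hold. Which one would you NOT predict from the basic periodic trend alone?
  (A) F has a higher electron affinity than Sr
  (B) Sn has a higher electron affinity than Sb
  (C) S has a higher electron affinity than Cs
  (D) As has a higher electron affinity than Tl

(B)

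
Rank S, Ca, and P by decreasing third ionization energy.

After 2 electrons have been removed, what remains? S²⁺ still has 4 valence electrons; Ca²⁺ is the bare [Ar] core; P²⁺ still has 3 valence electrons.
Pulling an electron out of a noble-gas core costs far more than removing a remaining valence electron, so Ca sits at the high end of IE_3.
Valence configurations: S²⁺ [Ne]3s²3p², P²⁺ [Ne]3s²3p¹.
Tabulated IE_3 (kJ/mol): S 3357, Ca 4912, P 2914.
Overall IE_3 order: P < S < Ca.

Ca > S > P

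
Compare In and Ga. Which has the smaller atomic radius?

Ga

Ga is in period 4, group 13; In is in period 5, group 13.
Across a period the added protons contract the valence shell; down a group each new principal shell makes the atom larger.
All are in group 13, so atomic radius increases down the group.
So Ga has the smaller atomic radius (Ga < In).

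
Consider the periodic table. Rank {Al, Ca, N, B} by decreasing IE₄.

After 3 electrons have been removed, what remains? Al³⁺ is the bare [Ne] core; Ca³⁺ is already 1 electron into the core; N³⁺ still has 2 valence electrons; B³⁺ is the bare [He] core.
Usually core removal costs more than valence removal, but here the competition is close: a tightly held n=2 valence electron can cost more to remove than an n=3 core electron, so the actual values have to decide it.
Approximate IE_4 values (kJ/mol): Al 11577, Ca 6491, N 7475, B 25026.
Overall IE_4 order: Ca < N < Al < B.

B > Al > N > Ca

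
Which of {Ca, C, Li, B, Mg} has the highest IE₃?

Li

The third ionization energy removes an electron from the +2 ion. For each element: Ca²⁺ is the bare [Ar] core; C²⁺ still has 2 valence electrons; Li²⁺ is already 1 electron into the core; B²⁺ still has 1 valence electron; Mg²⁺ is the bare [Ne] core.
Breaking into a closed-shell core is much more expensive than removing a leftover valence electron — Ca, Mg and Li have the largest IE_3 here.
Valence configurations: C²⁺ [He]2s², B²⁺ [He]2s¹.
Approximate IE_3 values (kJ/mol): Ca 4912, C 4620, Li 11815, B 3660, Mg 7733.
Hence IE_3: B < C < Ca < Mg < Li.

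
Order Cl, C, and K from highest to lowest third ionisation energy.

C > K > Cl

Consider each +2 ion: Cl²⁺ still has 5 valence electrons; C²⁺ still has 2 valence electrons; K²⁺ is already 1 electron into the core.
Usually core removal costs more than valence removal, but here the competition is close: a tightly held n=2 valence electron can cost more to remove than an n=3 core electron, so the actual values have to decide it.
Valence configurations: Cl²⁺ [Ne]3s²3p³, C²⁺ [He]2s².
Approximate IE_3 values (kJ/mol): Cl 3822, C 4620, K 4420.
Hence IE_3: Cl < K < C.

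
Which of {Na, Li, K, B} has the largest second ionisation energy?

Li

The second ionization energy removes an electron from the +1 ion. For each element: Na⁺ is the bare [Ne] core; Li⁺ is the bare [He] core; K⁺ is the bare [Ar] core; B⁺ still has 2 valence electrons.
Pulling an electron out of a noble-gas core costs far more than removing a remaining valence electron, so K, Na and Li sit at the high end of IE_2.
Approximate IE_2 values (kJ/mol): Na 4562, Li 7298, K 3052, B 2427.
Overall IE_2 order: B < K < Na < Li.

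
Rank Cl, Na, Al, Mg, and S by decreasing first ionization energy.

Cl > S > Mg > Al > Na

IE₁ increases left→right with effective nuclear charge and decreases top→bottom as the valence shell moves farther out.
All lie in period 3; the across-period trend (first ionization energy increases left to right) applies, with the exception below.
Note the exception: Mg has a higher first ionization energy than Al, contrary to the simple trend — Al's single 3p electron is easier to remove than one from Mg's filled 3s².
For reference (kJ/mol): Na 496, Mg 738, Al 578, S 1000, Cl 1251.
So from highest to lowest: Cl > S > Mg > Al > Na.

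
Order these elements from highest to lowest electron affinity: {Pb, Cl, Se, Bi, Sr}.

Cl, Se, Bi, Pb, Sr

Cl is in period 3, group 17; Se is in period 4, group 16; Sr is in period 5, group 2; Pb is in period 6, group 14; Bi is in period 6, group 15.
Electron affinity generally becomes more exothermic across a period toward the halogens and less exothermic down a group.
Neither a single period nor a single group — weigh both effects.
Pb > Sr: period and group pull opposite ways; the across-period shift dominates (35 vs 5 kJ/mol).
Bi > Pb: both are in period 6; the period trend gives Bi the larger value.
Se > Bi: both effects reinforce here, so Se is clearly the higher of the two.
Cl > Se: both effects reinforce here, so Cl is clearly the higher of the two.
Tabulated electron affinity (kJ/mol): Cl 349, Se 195, Sr 5, Pb 35, Bi 91.
So from highest to lowest: Cl > Se > Bi > Pb > Sr.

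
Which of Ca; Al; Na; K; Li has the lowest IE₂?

Ca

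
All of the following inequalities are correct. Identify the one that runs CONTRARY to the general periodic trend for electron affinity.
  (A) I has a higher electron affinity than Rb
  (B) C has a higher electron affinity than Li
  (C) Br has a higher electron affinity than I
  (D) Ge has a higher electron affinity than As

(D)

The general trend: electron affinity increases across a period and decreases down a group.
(A) I (period 5, group 17) vs Rb (period 5, group 1): the stated order agrees with the simple trend.
(B) C (period 2, group 14) vs Li (period 2, group 1): the stated order agrees with the simple trend.
(C) Br (period 4, group 17) vs I (period 5, group 17): the stated order agrees with the simple trend.
(D) Ge (period 4, group 14) vs As (period 4, group 15): the stated order contradicts the simple trend.
The exception is (D): adding an electron to As's half-filled 4p³ is unfavourable, so Ge (4p²) has the more exothermic EA.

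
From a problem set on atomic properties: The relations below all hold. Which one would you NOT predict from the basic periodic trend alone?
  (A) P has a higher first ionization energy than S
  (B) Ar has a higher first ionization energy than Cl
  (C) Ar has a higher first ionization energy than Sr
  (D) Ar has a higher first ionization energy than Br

(A)

The general trend: first ionization energy increases across a period and decreases down a group.
(A) P (period 3, group 15) vs S (period 3, group 16): the stated order contradicts the simple trend.
(B) Ar (period 3, group 18) vs Cl (period 3, group 17): the stated order agrees with the simple trend.
(C) Ar (period 3, group 18) vs Sr (period 5, group 2): the stated order agrees with the simple trend.
(D) Ar (period 3, group 18) vs Br (period 4, group 17): the stated order agrees with the simple trend.
The exception is (A): S (3p⁴) ionizes more easily than half-filled P (3p³) because the paired 3p electron in S is pushed out by e⁻–e⁻ repulsion.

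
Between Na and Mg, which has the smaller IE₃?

Na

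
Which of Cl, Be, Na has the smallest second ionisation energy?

The second ionization energy removes an electron from the +1 ion. For each element: Cl⁺ still has 6 valence electrons; Be⁺ still has 1 valence electron; Na⁺ is the bare [Ne] core.
Core electrons are held far more tightly than valence electrons, so Na tops the IE_2 order.
Valence configurations: Cl⁺ [Ne]3s²3p⁴, Be⁺ [He]2s¹.
The numbers (kJ/mol): Cl 2298, Be 1757, Na 4562.
Hence IE_2: Be < Cl < Na.

Be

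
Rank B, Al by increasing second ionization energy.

Al < B

After 1 electron has been removed, what remains? B⁺ still has 2 valence electrons; Al⁺ still has 2 valence electrons.
All are still removing valence electrons, so compare the +1 ions as you would atoms: IE_2 generally rises across a period (higher Z_eff) and falls down a group (larger shell), subject to the usual subshell exceptions.
Valence configurations: B⁺ [He]2s², Al⁺ [Ne]3s².
Tabulated IE_2 (kJ/mol): B 2427, Al 1817.
Hence IE_2: Al < B.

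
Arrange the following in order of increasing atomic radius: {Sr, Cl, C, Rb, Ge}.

C is in period 2, group 14; Cl is in period 3, group 17; Ge is in period 4, group 14; Rb is in period 5, group 1; Sr is in period 5, group 2.
Moving right in a period, electrons are added to the same shell under a stronger nuclear pull, so atoms get smaller; moving down, a new shell is opened and atoms get larger.
These span different periods and groups, so the two trends combine.
Cl > C: period and group pull opposite ways; the down-group shift dominates (99 vs 75 pm).
Ge > Cl: both effects reinforce here, so Ge is clearly the larger of the two.
Sr > Ge: relative to Ge, both the across-period and down-group shifts push Sr's atomic radius up.
Rb > Sr: both are in period 5; the period trend gives Rb the larger value.
Tabulated atomic radius (pm): C 75, Cl 99, Ge 121, Rb 210, Sr 185.
So from smallest to largest: C < Cl < Ge < Sr < Rb.

C, Cl, Ge, Sr, Rb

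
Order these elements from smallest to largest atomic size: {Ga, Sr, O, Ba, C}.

O < C < Ga < Sr < Ba

Across a period the added protons contract the valence shell; down a group each new principal shell makes the atom larger.
Neither a single period nor a single group — weigh both effects.
C > O: C lies to the left of O in period 2, so the across-period effect alone puts C larger.
Ga > C: relative to C, both the across-period and down-group shifts push Ga's atomic radius up.
Sr > Ga: both effects reinforce here, so Sr is clearly the larger of the two.
Ba > Sr: they share group 2; the group trend gives Ba the larger value.
For reference (pm): C 75, O 63, Ga 124, Sr 185, Ba 196.
So from smallest to largest: O < C < Ga < Sr < Ba.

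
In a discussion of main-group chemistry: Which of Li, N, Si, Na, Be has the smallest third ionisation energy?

Si

IE_3 is the cost of taking one more electron from the +2 cation: Li²⁺ is already 1 electron into the core; N²⁺ still has 3 valence electrons; Si²⁺ still has 2 valence electrons; Na²⁺ is already 1 electron into the core; Be²⁺ is the bare [He] core.
Breaking into a closed-shell core is much more expensive than removing a leftover valence electron — Na, Li and Be have the largest IE_3 here.
Valence configurations: N²⁺ [He]2s²2p¹, Si²⁺ [Ne]3s².
Approximate IE_3 values (kJ/mol): Li 11815, N 4578, Si 3232, Na 6910, Be 14849.
Hence IE_3: Si < N < Na < Li < Be.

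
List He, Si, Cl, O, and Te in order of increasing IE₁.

Si < Te < Cl < O < He

He is in period 1, group 18; O is in period 2, group 16; Si is in period 3, group 14; Cl is in period 3, group 17; Te is in period 5, group 16.
Removing the outermost electron gets harder across a period and easier down a group.
These span different periods and groups, so the two trends combine.
Te > Si: the two effects oppose for this pair; the across-period effect wins (869 vs 786 kJ/mol).
Cl > Te: relative to Te, both the across-period and down-group shifts push Cl's first ionization energy up.
O > Cl: period and group pull opposite ways; the down-group shift dominates (1314 vs 1251 kJ/mol).
He > O: relative to O, both the across-period and down-group shifts push He's first ionization energy up.
Tabulated first ionization energy (kJ/mol): He 2372, O 1314, Si 786, Cl 1251, Te 869.
So from lowest to highest: Si < Te < Cl < O < He.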